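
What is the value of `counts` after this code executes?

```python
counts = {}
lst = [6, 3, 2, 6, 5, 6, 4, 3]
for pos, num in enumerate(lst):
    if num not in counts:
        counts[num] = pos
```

Let's trace through this code step by step.

Initialize: counts = {}
Initialize: lst = [6, 3, 2, 6, 5, 6, 4, 3]
Entering loop: for pos, num in enumerate(lst):

After execution: counts = {6: 0, 3: 1, 2: 2, 5: 4, 4: 6}
{6: 0, 3: 1, 2: 2, 5: 4, 4: 6}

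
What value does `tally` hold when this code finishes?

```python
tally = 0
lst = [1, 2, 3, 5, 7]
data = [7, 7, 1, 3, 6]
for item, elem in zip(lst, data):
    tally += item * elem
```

Let's trace through this code step by step.

Initialize: tally = 0
Initialize: lst = [1, 2, 3, 5, 7]
Initialize: data = [7, 7, 1, 3, 6]
Entering loop: for item, elem in zip(lst, data):

After execution: tally = 81
81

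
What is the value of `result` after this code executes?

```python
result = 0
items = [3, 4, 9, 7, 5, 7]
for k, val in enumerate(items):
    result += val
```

Let's trace through this code step by step.

Initialize: result = 0
Initialize: items = [3, 4, 9, 7, 5, 7]
Entering loop: for k, val in enumerate(items):

After execution: result = 35
35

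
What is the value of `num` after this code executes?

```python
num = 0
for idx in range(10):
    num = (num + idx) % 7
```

Let's trace through this code step by step.

Initialize: num = 0
Entering loop: for idx in range(10):

After execution: num = 3
3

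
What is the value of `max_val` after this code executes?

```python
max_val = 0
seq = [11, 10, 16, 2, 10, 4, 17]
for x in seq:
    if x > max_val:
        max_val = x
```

Let's trace through this code step by step.

Initialize: max_val = 0
Initialize: seq = [11, 10, 16, 2, 10, 4, 17]
Entering loop: for x in seq:

After execution: max_val = 17
17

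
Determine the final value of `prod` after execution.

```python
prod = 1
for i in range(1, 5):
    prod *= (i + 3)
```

Let's trace through this code step by step.

Initialize: prod = 1
Entering loop: for i in range(1, 5):

After execution: prod = 840
840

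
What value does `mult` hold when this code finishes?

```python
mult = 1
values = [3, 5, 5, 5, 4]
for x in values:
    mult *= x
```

Let's trace through this code step by step.

Initialize: mult = 1
Initialize: values = [3, 5, 5, 5, 4]
Entering loop: for x in values:

After execution: mult = 1500
1500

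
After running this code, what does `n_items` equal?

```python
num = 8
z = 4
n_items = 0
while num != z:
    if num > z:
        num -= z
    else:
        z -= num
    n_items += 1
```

Let's trace through this code step by step.

Initialize: num = 8
Initialize: z = 4
Initialize: n_items = 0
Entering loop: while num != z:

After execution: n_items = 1
1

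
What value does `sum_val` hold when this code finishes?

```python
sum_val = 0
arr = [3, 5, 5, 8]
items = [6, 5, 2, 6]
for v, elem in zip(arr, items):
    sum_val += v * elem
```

Let's trace through this code step by step.

Initialize: sum_val = 0
Initialize: arr = [3, 5, 5, 8]
Initialize: items = [6, 5, 2, 6]
Entering loop: for v, elem in zip(arr, items):

After execution: sum_val = 101
101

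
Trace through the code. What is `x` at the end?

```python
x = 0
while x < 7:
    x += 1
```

Let's trace through this code step by step.

Initialize: x = 0
Entering loop: while x < 7:

After execution: x = 7
7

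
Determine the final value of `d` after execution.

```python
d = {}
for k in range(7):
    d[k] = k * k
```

Let's trace through this code step by step.

Initialize: d = {}
Entering loop: for k in range(7):

After execution: d = {0: 0, 1: 1, 2: 4, 3: 9, 4: 16, 5: 25, 6: 36}
{0: 0, 1: 1, 2: 4, 3: 9, 4: 16, 5: 25, 6: 36}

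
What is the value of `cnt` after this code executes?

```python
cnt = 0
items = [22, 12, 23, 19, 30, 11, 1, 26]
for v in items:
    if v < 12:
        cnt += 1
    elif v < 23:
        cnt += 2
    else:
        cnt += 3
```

Let's trace through this code step by step.

Initialize: cnt = 0
Initialize: items = [22, 12, 23, 19, 30, 11, 1, 26]
Entering loop: for v in items:

After execution: cnt = 17
17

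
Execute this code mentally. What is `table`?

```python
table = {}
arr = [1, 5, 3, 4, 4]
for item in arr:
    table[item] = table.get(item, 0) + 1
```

Let's trace through this code step by step.

Initialize: table = {}
Initialize: arr = [1, 5, 3, 4, 4]
Entering loop: for item in arr:

After execution: table = {1: 1, 5: 1, 3: 1, 4: 2}
{1: 1, 5: 1, 3: 1, 4: 2}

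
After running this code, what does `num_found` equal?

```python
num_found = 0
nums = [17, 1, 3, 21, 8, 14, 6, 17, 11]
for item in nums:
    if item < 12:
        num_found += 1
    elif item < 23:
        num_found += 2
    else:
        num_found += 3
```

Let's trace through this code step by step.

Initialize: num_found = 0
Initialize: nums = [17, 1, 3, 21, 8, 14, 6, 17, 11]
Entering loop: for item in nums:

After execution: num_found = 13
13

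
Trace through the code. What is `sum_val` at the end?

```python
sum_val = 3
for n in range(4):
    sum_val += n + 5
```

Let's trace through this code step by step.

Initialize: sum_val = 3
Entering loop: for n in range(4):

After execution: sum_val = 29
29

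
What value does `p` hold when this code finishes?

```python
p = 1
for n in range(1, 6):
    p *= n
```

Let's trace through this code step by step.

Initialize: p = 1
Entering loop: for n in range(1, 6):

After execution: p = 120
120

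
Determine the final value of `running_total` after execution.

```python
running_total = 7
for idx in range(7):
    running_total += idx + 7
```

Let's trace through this code step by step.

Initialize: running_total = 7
Entering loop: for idx in range(7):

After execution: running_total = 77
77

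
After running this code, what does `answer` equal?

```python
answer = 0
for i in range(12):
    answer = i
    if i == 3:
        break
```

Let's trace through this code step by step.

Initialize: answer = 0
Entering loop: for i in range(12):

After execution: answer = 3
3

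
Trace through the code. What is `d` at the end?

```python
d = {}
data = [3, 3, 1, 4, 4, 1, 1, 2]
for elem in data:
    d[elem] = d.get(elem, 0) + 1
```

Let's trace through this code step by step.

Initialize: d = {}
Initialize: data = [3, 3, 1, 4, 4, 1, 1, 2]
Entering loop: for elem in data:

After execution: d = {3: 2, 1: 3, 4: 2, 2: 1}
{3: 2, 1: 3, 4: 2, 2: 1}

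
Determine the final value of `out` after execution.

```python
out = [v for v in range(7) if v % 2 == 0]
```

Let's trace through this code step by step.

Initialize: out = [v for v in range(7) if v % 2 == 0]

After execution: out = [0, 2, 4, 6]
[0, 2, 4, 6]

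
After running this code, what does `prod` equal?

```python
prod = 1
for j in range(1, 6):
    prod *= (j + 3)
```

Let's trace through this code step by step.

Initialize: prod = 1
Entering loop: for j in range(1, 6):

After execution: prod = 6720
6720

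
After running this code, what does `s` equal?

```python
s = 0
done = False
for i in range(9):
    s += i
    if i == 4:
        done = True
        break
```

Let's trace through this code step by step.

Initialize: s = 0
Initialize: done = False
Entering loop: for i in range(9):

After execution: s = 10
10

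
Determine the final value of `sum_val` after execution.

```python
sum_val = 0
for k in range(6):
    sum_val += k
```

Let's trace through this code step by step.

Initialize: sum_val = 0
Entering loop: for k in range(6):

After execution: sum_val = 15
15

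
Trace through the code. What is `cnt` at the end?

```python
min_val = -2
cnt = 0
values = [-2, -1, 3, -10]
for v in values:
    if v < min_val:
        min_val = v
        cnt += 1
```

Let's trace through this code step by step.

Initialize: min_val = -2
Initialize: cnt = 0
Initialize: values = [-2, -1, 3, -10]
Entering loop: for v in values:

After execution: cnt = 1
1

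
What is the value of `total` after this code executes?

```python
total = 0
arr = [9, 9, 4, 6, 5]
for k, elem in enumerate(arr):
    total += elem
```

Let's trace through this code step by step.

Initialize: total = 0
Initialize: arr = [9, 9, 4, 6, 5]
Entering loop: for k, elem in enumerate(arr):

After execution: total = 33
33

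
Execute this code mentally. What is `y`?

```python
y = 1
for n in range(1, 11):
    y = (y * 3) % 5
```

Let's trace through this code step by step.

Initialize: y = 1
Entering loop: for n in range(1, 11):

After execution: y = 4
4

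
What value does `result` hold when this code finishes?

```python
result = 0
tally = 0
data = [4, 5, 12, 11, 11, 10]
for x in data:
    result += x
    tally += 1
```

Let's trace through this code step by step.

Initialize: result = 0
Initialize: tally = 0
Initialize: data = [4, 5, 12, 11, 11, 10]
Entering loop: for x in data:

After execution: result = 53
53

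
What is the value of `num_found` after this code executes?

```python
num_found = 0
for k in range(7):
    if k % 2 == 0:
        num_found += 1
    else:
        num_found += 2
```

Let's trace through this code step by step.

Initialize: num_found = 0
Entering loop: for k in range(7):

After execution: num_found = 10
10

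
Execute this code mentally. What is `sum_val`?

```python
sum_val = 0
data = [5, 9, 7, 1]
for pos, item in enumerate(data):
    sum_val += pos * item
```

Let's trace through this code step by step.

Initialize: sum_val = 0
Initialize: data = [5, 9, 7, 1]
Entering loop: for pos, item in enumerate(data):

After execution: sum_val = 26
26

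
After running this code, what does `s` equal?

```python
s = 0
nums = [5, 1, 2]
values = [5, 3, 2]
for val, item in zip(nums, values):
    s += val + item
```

Let's trace through this code step by step.

Initialize: s = 0
Initialize: nums = [5, 1, 2]
Initialize: values = [5, 3, 2]
Entering loop: for val, item in zip(nums, values):

After execution: s = 18
18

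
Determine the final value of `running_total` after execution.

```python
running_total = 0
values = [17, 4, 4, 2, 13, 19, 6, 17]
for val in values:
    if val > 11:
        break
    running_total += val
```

Let's trace through this code step by step.

Initialize: running_total = 0
Initialize: values = [17, 4, 4, 2, 13, 19, 6, 17]
Entering loop: for val in values:

After execution: running_total = 0
0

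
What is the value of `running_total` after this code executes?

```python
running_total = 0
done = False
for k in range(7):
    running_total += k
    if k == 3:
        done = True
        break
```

Let's trace through this code step by step.

Initialize: running_total = 0
Initialize: done = False
Entering loop: for k in range(7):

After execution: running_total = 6
6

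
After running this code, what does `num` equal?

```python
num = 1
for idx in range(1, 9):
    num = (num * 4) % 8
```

Let's trace through this code step by step.

Initialize: num = 1
Entering loop: for idx in range(1, 9):

After execution: num = 0
0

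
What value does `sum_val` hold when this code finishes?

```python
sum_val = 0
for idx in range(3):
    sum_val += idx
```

Let's trace through this code step by step.

Initialize: sum_val = 0
Entering loop: for idx in range(3):

After execution: sum_val = 3
3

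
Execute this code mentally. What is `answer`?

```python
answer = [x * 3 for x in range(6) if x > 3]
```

Let's trace through this code step by step.

Initialize: answer = [x * 3 for x in range(6) if x > 3]

After execution: answer = [12, 15]
[12, 15]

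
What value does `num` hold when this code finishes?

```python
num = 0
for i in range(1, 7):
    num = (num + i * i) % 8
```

Let's trace through this code step by step.

Initialize: num = 0
Entering loop: for i in range(1, 7):

After execution: num = 3
3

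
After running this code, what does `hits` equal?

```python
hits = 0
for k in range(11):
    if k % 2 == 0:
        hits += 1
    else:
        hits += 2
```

Let's trace through this code step by step.

Initialize: hits = 0
Entering loop: for k in range(11):

After execution: hits = 16
16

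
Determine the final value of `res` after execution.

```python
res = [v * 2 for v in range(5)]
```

Let's trace through this code step by step.

Initialize: res = [v * 2 for v in range(5)]

After execution: res = [0, 2, 4, 6, 8]
[0, 2, 4, 6, 8]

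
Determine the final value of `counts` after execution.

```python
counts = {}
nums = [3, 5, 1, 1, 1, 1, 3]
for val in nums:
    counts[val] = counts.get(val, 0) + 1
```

Let's trace through this code step by step.

Initialize: counts = {}
Initialize: nums = [3, 5, 1, 1, 1, 1, 3]
Entering loop: for val in nums:

After execution: counts = {3: 2, 5: 1, 1: 4}
{3: 2, 5: 1, 1: 4}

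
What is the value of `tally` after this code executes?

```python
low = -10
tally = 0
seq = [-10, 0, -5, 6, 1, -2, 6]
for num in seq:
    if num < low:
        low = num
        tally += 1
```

Let's trace through this code step by step.

Initialize: low = -10
Initialize: tally = 0
Initialize: seq = [-10, 0, -5, 6, 1, -2, 6]
Entering loop: for num in seq:

After execution: tally = 0
0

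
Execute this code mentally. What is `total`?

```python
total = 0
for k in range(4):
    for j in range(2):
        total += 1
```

Let's trace through this code step by step.

Initialize: total = 0
Entering loop: for k in range(4):

After execution: total = 8
8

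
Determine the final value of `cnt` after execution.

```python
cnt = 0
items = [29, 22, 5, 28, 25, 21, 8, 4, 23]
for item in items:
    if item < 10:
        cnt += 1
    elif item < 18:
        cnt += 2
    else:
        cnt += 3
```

Let's trace through this code step by step.

Initialize: cnt = 0
Initialize: items = [29, 22, 5, 28, 25, 21, 8, 4, 23]
Entering loop: for item in items:

After execution: cnt = 21
21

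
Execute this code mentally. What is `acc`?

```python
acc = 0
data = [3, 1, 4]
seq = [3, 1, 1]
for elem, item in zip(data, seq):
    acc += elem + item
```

Let's trace through this code step by step.

Initialize: acc = 0
Initialize: data = [3, 1, 4]
Initialize: seq = [3, 1, 1]
Entering loop: for elem, item in zip(data, seq):

After execution: acc = 13
13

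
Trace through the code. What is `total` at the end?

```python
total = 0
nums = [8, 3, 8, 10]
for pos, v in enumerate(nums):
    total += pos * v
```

Let's trace through this code step by step.

Initialize: total = 0
Initialize: nums = [8, 3, 8, 10]
Entering loop: for pos, v in enumerate(nums):

After execution: total = 49
49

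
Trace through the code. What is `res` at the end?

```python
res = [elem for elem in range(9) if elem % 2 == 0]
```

Let's trace through this code step by step.

Initialize: res = [elem for elem in range(9) if elem % 2 == 0]

After execution: res = [0, 2, 4, 6, 8]
[0, 2, 4, 6, 8]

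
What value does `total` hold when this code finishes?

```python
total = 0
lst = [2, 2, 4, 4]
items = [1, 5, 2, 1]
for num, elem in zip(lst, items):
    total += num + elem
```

Let's trace through this code step by step.

Initialize: total = 0
Initialize: lst = [2, 2, 4, 4]
Initialize: items = [1, 5, 2, 1]
Entering loop: for num, elem in zip(lst, items):

After execution: total = 21
21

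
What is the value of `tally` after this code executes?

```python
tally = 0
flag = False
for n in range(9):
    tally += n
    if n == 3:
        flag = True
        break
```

Let's trace through this code step by step.

Initialize: tally = 0
Initialize: flag = False
Entering loop: for n in range(9):

After execution: tally = 6
6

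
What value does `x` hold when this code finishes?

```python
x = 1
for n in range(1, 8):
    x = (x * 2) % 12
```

Let's trace through this code step by step.

Initialize: x = 1
Entering loop: for n in range(1, 8):

After execution: x = 8
8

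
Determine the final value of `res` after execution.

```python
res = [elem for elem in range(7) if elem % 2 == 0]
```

Let's trace through this code step by step.

Initialize: res = [elem for elem in range(7) if elem % 2 == 0]

After execution: res = [0, 2, 4, 6]
[0, 2, 4, 6]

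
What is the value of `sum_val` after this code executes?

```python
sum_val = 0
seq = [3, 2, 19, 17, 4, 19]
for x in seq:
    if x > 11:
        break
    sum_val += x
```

Let's trace through this code step by step.

Initialize: sum_val = 0
Initialize: seq = [3, 2, 19, 17, 4, 19]
Entering loop: for x in seq:

After execution: sum_val = 5
5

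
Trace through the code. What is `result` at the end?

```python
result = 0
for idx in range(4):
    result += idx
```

Let's trace through this code step by step.

Initialize: result = 0
Entering loop: for idx in range(4):

After execution: result = 6
6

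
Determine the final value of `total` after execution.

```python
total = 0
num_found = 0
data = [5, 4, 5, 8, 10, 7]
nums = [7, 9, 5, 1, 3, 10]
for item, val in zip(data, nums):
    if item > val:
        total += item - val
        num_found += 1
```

Let's trace through this code step by step.

Initialize: total = 0
Initialize: num_found = 0
Initialize: data = [5, 4, 5, 8, 10, 7]
Initialize: nums = [7, 9, 5, 1, 3, 10]
Entering loop: for item, val in zip(data, nums):

After execution: total = 14
14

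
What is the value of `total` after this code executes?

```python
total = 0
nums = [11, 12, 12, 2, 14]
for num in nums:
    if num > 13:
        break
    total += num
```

Let's trace through this code step by step.

Initialize: total = 0
Initialize: nums = [11, 12, 12, 2, 14]
Entering loop: for num in nums:

After execution: total = 37
37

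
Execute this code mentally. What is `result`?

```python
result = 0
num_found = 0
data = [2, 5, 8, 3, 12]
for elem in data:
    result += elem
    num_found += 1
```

Let's trace through this code step by step.

Initialize: result = 0
Initialize: num_found = 0
Initialize: data = [2, 5, 8, 3, 12]
Entering loop: for elem in data:

After execution: result = 30
30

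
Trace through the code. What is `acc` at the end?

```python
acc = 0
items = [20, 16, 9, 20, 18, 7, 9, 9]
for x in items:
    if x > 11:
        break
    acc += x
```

Let's trace through this code step by step.

Initialize: acc = 0
Initialize: items = [20, 16, 9, 20, 18, 7, 9, 9]
Entering loop: for x in items:

After execution: acc = 0
0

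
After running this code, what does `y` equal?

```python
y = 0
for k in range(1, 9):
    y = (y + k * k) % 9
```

Let's trace through this code step by step.

Initialize: y = 0
Entering loop: for k in range(1, 9):

After execution: y = 6
6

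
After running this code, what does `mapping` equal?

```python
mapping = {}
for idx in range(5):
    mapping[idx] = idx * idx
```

Let's trace through this code step by step.

Initialize: mapping = {}
Entering loop: for idx in range(5):

After execution: mapping = {0: 0, 1: 1, 2: 4, 3: 9, 4: 16}
{0: 0, 1: 1, 2: 4, 3: 9, 4: 16}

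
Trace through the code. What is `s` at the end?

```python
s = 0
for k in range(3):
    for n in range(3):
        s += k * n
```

Let's trace through this code step by step.

Initialize: s = 0
Entering loop: for k in range(3):

After execution: s = 9
9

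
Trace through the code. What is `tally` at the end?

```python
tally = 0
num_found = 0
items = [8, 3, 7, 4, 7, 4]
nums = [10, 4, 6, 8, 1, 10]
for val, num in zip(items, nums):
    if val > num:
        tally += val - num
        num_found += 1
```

Let's trace through this code step by step.

Initialize: tally = 0
Initialize: num_found = 0
Initialize: items = [8, 3, 7, 4, 7, 4]
Initialize: nums = [10, 4, 6, 8, 1, 10]
Entering loop: for val, num in zip(items, nums):

After execution: tally = 7
7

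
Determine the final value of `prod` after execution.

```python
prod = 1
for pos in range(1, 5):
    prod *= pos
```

Let's trace through this code step by step.

Initialize: prod = 1
Entering loop: for pos in range(1, 5):

After execution: prod = 24
24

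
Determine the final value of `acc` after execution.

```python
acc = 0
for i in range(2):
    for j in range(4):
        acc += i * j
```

Let's trace through this code step by step.

Initialize: acc = 0
Entering loop: for i in range(2):

After execution: acc = 6
6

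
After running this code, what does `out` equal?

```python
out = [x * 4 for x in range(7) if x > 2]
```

Let's trace through this code step by step.

Initialize: out = [x * 4 for x in range(7) if x > 2]

After execution: out = [12, 16, 20, 24]
[12, 16, 20, 24]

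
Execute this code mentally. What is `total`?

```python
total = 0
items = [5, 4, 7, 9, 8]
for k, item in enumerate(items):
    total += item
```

Let's trace through this code step by step.

Initialize: total = 0
Initialize: items = [5, 4, 7, 9, 8]
Entering loop: for k, item in enumerate(items):

After execution: total = 33
33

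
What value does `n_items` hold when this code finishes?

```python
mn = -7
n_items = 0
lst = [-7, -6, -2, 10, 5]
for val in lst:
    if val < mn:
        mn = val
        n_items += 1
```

Let's trace through this code step by step.

Initialize: mn = -7
Initialize: n_items = 0
Initialize: lst = [-7, -6, -2, 10, 5]
Entering loop: for val in lst:

After execution: n_items = 0
0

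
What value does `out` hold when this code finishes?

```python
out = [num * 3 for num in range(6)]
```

Let's trace through this code step by step.

Initialize: out = [num * 3 for num in range(6)]

After execution: out = [0, 3, 6, 9, 12, 15]
[0, 3, 6, 9, 12, 15]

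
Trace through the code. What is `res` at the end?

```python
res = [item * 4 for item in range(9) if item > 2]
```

Let's trace through this code step by step.

Initialize: res = [item * 4 for item in range(9) if item > 2]

After execution: res = [12, 16, 20, 24, 28, 32]
[12, 16, 20, 24, 28, 32]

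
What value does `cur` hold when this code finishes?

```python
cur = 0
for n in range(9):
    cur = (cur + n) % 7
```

Let's trace through this code step by step.

Initialize: cur = 0
Entering loop: for n in range(9):

After execution: cur = 1
1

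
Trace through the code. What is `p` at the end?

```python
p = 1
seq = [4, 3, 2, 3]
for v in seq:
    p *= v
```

Let's trace through this code step by step.

Initialize: p = 1
Initialize: seq = [4, 3, 2, 3]
Entering loop: for v in seq:

After execution: p = 72
72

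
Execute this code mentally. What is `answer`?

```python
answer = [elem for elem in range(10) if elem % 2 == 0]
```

Let's trace through this code step by step.

Initialize: answer = [elem for elem in range(10) if elem % 2 == 0]

After execution: answer = [0, 2, 4, 6, 8]
[0, 2, 4, 6, 8]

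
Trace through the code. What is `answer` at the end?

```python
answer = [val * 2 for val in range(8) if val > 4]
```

Let's trace through this code step by step.

Initialize: answer = [val * 2 for val in range(8) if val > 4]

After execution: answer = [10, 12, 14]
[10, 12, 14]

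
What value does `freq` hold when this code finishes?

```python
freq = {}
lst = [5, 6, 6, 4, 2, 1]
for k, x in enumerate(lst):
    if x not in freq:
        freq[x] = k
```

Let's trace through this code step by step.

Initialize: freq = {}
Initialize: lst = [5, 6, 6, 4, 2, 1]
Entering loop: for k, x in enumerate(lst):

After execution: freq = {5: 0, 6: 1, 4: 3, 2: 4, 1: 5}
{5: 0, 6: 1, 4: 3, 2: 4, 1: 5}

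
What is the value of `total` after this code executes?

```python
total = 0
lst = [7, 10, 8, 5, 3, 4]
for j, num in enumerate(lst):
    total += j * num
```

Let's trace through this code step by step.

Initialize: total = 0
Initialize: lst = [7, 10, 8, 5, 3, 4]
Entering loop: for j, num in enumerate(lst):

After execution: total = 73
73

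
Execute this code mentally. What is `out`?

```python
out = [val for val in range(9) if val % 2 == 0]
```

Let's trace through this code step by step.

Initialize: out = [val for val in range(9) if val % 2 == 0]

After execution: out = [0, 2, 4, 6, 8]
[0, 2, 4, 6, 8]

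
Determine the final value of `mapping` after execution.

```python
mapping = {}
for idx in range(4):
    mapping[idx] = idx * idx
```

Let's trace through this code step by step.

Initialize: mapping = {}
Entering loop: for idx in range(4):

After execution: mapping = {0: 0, 1: 1, 2: 4, 3: 9}
{0: 0, 1: 1, 2: 4, 3: 9}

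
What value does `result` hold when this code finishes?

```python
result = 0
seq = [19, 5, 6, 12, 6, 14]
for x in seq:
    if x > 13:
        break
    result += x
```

Let's trace through this code step by step.

Initialize: result = 0
Initialize: seq = [19, 5, 6, 12, 6, 14]
Entering loop: for x in seq:

After execution: result = 0
0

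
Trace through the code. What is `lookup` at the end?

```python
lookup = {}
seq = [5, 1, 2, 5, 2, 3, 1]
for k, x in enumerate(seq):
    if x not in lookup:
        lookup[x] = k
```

Let's trace through this code step by step.

Initialize: lookup = {}
Initialize: seq = [5, 1, 2, 5, 2, 3, 1]
Entering loop: for k, x in enumerate(seq):

After execution: lookup = {5: 0, 1: 1, 2: 2, 3: 5}
{5: 0, 1: 1, 2: 2, 3: 5}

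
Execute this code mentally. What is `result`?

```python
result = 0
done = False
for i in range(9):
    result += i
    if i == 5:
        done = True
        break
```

Let's trace through this code step by step.

Initialize: result = 0
Initialize: done = False
Entering loop: for i in range(9):

After execution: result = 15
15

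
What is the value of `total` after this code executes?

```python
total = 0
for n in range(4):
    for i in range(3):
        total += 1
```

Let's trace through this code step by step.

Initialize: total = 0
Entering loop: for n in range(4):

After execution: total = 12
12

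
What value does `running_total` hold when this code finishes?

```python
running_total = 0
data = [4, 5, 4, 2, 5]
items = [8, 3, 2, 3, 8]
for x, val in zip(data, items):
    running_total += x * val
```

Let's trace through this code step by step.

Initialize: running_total = 0
Initialize: data = [4, 5, 4, 2, 5]
Initialize: items = [8, 3, 2, 3, 8]
Entering loop: for x, val in zip(data, items):

After execution: running_total = 101
101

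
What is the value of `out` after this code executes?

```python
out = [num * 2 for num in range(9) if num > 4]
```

Let's trace through this code step by step.

Initialize: out = [num * 2 for num in range(9) if num > 4]

After execution: out = [10, 12, 14, 16]
[10, 12, 14, 16]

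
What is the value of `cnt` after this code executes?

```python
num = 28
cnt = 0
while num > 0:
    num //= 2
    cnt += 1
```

Let's trace through this code step by step.

Initialize: num = 28
Initialize: cnt = 0
Entering loop: while num > 0:

After execution: cnt = 5
5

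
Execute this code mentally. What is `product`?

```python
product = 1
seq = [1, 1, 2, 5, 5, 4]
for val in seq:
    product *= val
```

Let's trace through this code step by step.

Initialize: product = 1
Initialize: seq = [1, 1, 2, 5, 5, 4]
Entering loop: for val in seq:

After execution: product = 200
200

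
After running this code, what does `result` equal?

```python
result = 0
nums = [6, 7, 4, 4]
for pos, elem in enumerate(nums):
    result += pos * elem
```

Let's trace through this code step by step.

Initialize: result = 0
Initialize: nums = [6, 7, 4, 4]
Entering loop: for pos, elem in enumerate(nums):

After execution: result = 27
27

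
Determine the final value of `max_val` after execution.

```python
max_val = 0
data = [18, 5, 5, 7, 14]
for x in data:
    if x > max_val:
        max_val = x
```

Let's trace through this code step by step.

Initialize: max_val = 0
Initialize: data = [18, 5, 5, 7, 14]
Entering loop: for x in data:

After execution: max_val = 18
18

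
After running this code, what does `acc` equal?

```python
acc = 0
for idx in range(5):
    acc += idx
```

Let's trace through this code step by step.

Initialize: acc = 0
Entering loop: for idx in range(5):

After execution: acc = 10
10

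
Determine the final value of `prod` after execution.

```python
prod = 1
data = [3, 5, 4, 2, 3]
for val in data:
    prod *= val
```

Let's trace through this code step by step.

Initialize: prod = 1
Initialize: data = [3, 5, 4, 2, 3]
Entering loop: for val in data:

After execution: prod = 360
360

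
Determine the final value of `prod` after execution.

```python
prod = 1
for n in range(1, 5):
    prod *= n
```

Let's trace through this code step by step.

Initialize: prod = 1
Entering loop: for n in range(1, 5):

After execution: prod = 24
24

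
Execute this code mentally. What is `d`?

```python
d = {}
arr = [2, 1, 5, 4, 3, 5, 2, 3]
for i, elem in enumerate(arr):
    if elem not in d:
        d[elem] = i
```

Let's trace through this code step by step.

Initialize: d = {}
Initialize: arr = [2, 1, 5, 4, 3, 5, 2, 3]
Entering loop: for i, elem in enumerate(arr):

After execution: d = {2: 0, 1: 1, 5: 2, 4: 3, 3: 4}
{2: 0, 1: 1, 5: 2, 4: 3, 3: 4}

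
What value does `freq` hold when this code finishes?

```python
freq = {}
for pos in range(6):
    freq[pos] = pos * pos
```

Let's trace through this code step by step.

Initialize: freq = {}
Entering loop: for pos in range(6):

After execution: freq = {0: 0, 1: 1, 2: 4, 3: 9, 4: 16, 5: 25}
{0: 0, 1: 1, 2: 4, 3: 9, 4: 16, 5: 25}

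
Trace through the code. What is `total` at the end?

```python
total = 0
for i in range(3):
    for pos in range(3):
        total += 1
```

Let's trace through this code step by step.

Initialize: total = 0
Entering loop: for i in range(3):

After execution: total = 9
9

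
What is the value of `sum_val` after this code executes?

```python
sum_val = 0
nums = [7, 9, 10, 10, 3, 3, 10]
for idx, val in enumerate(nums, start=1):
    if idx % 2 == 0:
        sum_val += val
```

Let's trace through this code step by step.

Initialize: sum_val = 0
Initialize: nums = [7, 9, 10, 10, 3, 3, 10]
Entering loop: for idx, val in enumerate(nums, start=1):

After execution: sum_val = 22
22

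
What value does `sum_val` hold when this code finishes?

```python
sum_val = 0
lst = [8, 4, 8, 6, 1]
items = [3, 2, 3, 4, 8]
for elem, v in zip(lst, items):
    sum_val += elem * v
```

Let's trace through this code step by step.

Initialize: sum_val = 0
Initialize: lst = [8, 4, 8, 6, 1]
Initialize: items = [3, 2, 3, 4, 8]
Entering loop: for elem, v in zip(lst, items):

After execution: sum_val = 88
88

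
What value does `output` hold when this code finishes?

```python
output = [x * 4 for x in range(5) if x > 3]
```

Let's trace through this code step by step.

Initialize: output = [x * 4 for x in range(5) if x > 3]

After execution: output = [16]
[16]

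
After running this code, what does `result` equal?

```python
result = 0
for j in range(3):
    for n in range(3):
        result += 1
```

Let's trace through this code step by step.

Initialize: result = 0
Entering loop: for j in range(3):

After execution: result = 9
9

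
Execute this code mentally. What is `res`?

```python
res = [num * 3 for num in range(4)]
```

Let's trace through this code step by step.

Initialize: res = [num * 3 for num in range(4)]

After execution: res = [0, 3, 6, 9]
[0, 3, 6, 9]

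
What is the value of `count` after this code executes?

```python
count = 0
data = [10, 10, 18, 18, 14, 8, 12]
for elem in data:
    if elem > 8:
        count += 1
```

Let's trace through this code step by step.

Initialize: count = 0
Initialize: data = [10, 10, 18, 18, 14, 8, 12]
Entering loop: for elem in data:

After execution: count = 6
6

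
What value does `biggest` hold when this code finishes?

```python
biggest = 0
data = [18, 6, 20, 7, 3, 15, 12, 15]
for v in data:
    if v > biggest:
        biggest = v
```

Let's trace through this code step by step.

Initialize: biggest = 0
Initialize: data = [18, 6, 20, 7, 3, 15, 12, 15]
Entering loop: for v in data:

After execution: biggest = 20
20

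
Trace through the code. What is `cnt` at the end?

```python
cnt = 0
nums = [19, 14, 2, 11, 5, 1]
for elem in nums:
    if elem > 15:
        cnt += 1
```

Let's trace through this code step by step.

Initialize: cnt = 0
Initialize: nums = [19, 14, 2, 11, 5, 1]
Entering loop: for elem in nums:

After execution: cnt = 1
1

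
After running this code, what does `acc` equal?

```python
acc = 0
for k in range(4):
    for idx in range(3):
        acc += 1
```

Let's trace through this code step by step.

Initialize: acc = 0
Entering loop: for k in range(4):

After execution: acc = 12
12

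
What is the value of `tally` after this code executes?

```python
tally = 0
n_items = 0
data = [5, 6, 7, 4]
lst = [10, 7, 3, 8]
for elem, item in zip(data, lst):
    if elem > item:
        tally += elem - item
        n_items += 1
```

Let's trace through this code step by step.

Initialize: tally = 0
Initialize: n_items = 0
Initialize: data = [5, 6, 7, 4]
Initialize: lst = [10, 7, 3, 8]
Entering loop: for elem, item in zip(data, lst):

After execution: tally = 4
4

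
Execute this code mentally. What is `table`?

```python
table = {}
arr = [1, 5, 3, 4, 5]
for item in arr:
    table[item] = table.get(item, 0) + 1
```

Let's trace through this code step by step.

Initialize: table = {}
Initialize: arr = [1, 5, 3, 4, 5]
Entering loop: for item in arr:

After execution: table = {1: 1, 5: 2, 3: 1, 4: 1}
{1: 1, 5: 2, 3: 1, 4: 1}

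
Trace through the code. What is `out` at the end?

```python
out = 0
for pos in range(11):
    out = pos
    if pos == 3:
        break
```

Let's trace through this code step by step.

Initialize: out = 0
Entering loop: for pos in range(11):

After execution: out = 3
3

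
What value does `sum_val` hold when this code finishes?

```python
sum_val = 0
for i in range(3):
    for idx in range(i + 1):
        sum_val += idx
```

Let's trace through this code step by step.

Initialize: sum_val = 0
Entering loop: for i in range(3):

After execution: sum_val = 4
4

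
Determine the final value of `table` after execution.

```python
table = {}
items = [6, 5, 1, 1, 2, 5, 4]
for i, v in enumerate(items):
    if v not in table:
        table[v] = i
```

Let's trace through this code step by step.

Initialize: table = {}
Initialize: items = [6, 5, 1, 1, 2, 5, 4]
Entering loop: for i, v in enumerate(items):

After execution: table = {6: 0, 5: 1, 1: 2, 2: 4, 4: 6}
{6: 0, 5: 1, 1: 2, 2: 4, 4: 6}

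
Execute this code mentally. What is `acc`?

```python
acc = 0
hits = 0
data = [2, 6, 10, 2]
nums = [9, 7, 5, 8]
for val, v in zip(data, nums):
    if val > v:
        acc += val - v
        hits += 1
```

Let's trace through this code step by step.

Initialize: acc = 0
Initialize: hits = 0
Initialize: data = [2, 6, 10, 2]
Initialize: nums = [9, 7, 5, 8]
Entering loop: for val, v in zip(data, nums):

After execution: acc = 5
5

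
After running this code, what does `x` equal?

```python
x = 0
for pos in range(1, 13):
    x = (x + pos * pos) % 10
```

Let's trace through this code step by step.

Initialize: x = 0
Entering loop: for pos in range(1, 13):

After execution: x = 0
0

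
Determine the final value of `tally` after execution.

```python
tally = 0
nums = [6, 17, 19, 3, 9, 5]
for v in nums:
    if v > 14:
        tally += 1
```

Let's trace through this code step by step.

Initialize: tally = 0
Initialize: nums = [6, 17, 19, 3, 9, 5]
Entering loop: for v in nums:

After execution: tally = 2
2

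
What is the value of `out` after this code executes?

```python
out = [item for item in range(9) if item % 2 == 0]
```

Let's trace through this code step by step.

Initialize: out = [item for item in range(9) if item % 2 == 0]

After execution: out = [0, 2, 4, 6, 8]
[0, 2, 4, 6, 8]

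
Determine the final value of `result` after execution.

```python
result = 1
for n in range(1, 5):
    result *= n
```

Let's trace through this code step by step.

Initialize: result = 1
Entering loop: for n in range(1, 5):

After execution: result = 24
24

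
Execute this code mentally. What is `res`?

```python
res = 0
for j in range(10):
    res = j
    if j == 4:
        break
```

Let's trace through this code step by step.

Initialize: res = 0
Entering loop: for j in range(10):

After execution: res = 4
4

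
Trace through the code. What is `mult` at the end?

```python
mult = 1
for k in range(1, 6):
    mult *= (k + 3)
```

Let's trace through this code step by step.

Initialize: mult = 1
Entering loop: for k in range(1, 6):

After execution: mult = 6720
6720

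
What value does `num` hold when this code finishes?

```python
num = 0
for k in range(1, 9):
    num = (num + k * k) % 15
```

Let's trace through this code step by step.

Initialize: num = 0
Entering loop: for k in range(1, 9):

After execution: num = 9
9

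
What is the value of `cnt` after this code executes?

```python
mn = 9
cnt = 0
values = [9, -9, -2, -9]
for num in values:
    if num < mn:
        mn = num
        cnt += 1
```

Let's trace through this code step by step.

Initialize: mn = 9
Initialize: cnt = 0
Initialize: values = [9, -9, -2, -9]
Entering loop: for num in values:

After execution: cnt = 1
1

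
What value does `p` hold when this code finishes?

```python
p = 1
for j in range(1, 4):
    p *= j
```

Let's trace through this code step by step.

Initialize: p = 1
Entering loop: for j in range(1, 4):

After execution: p = 6
6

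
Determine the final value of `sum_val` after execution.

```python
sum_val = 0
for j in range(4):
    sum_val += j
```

Let's trace through this code step by step.

Initialize: sum_val = 0
Entering loop: for j in range(4):

After execution: sum_val = 6
6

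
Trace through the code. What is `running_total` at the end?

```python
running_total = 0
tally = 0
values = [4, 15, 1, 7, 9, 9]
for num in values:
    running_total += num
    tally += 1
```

Let's trace through this code step by step.

Initialize: running_total = 0
Initialize: tally = 0
Initialize: values = [4, 15, 1, 7, 9, 9]
Entering loop: for num in values:

After execution: running_total = 45
45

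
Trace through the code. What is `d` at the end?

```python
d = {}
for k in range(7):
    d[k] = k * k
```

Let's trace through this code step by step.

Initialize: d = {}
Entering loop: for k in range(7):

After execution: d = {0: 0, 1: 1, 2: 4, 3: 9, 4: 16, 5: 25, 6: 36}
{0: 0, 1: 1, 2: 4, 3: 9, 4: 16, 5: 25, 6: 36}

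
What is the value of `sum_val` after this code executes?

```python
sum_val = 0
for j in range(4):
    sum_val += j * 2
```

Let's trace through this code step by step.

Initialize: sum_val = 0
Entering loop: for j in range(4):

After execution: sum_val = 12
12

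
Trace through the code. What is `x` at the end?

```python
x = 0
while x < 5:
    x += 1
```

Let's trace through this code step by step.

Initialize: x = 0
Entering loop: while x < 5:

After execution: x = 5
5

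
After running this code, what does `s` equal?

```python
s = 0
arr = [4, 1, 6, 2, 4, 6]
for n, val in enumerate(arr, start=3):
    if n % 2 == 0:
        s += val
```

Let's trace through this code step by step.

Initialize: s = 0
Initialize: arr = [4, 1, 6, 2, 4, 6]
Entering loop: for n, val in enumerate(arr, start=3):

After execution: s = 9
9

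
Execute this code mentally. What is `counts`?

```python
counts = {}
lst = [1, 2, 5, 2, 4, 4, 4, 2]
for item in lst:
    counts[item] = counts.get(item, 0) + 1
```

Let's trace through this code step by step.

Initialize: counts = {}
Initialize: lst = [1, 2, 5, 2, 4, 4, 4, 2]
Entering loop: for item in lst:

After execution: counts = {1: 1, 2: 3, 5: 1, 4: 3}
{1: 1, 2: 3, 5: 1, 4: 3}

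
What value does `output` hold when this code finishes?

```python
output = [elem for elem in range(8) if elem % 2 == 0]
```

Let's trace through this code step by step.

Initialize: output = [elem for elem in range(8) if elem % 2 == 0]

After execution: output = [0, 2, 4, 6]
[0, 2, 4, 6]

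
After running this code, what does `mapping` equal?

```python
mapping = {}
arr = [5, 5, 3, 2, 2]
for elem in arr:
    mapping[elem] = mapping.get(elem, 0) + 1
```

Let's trace through this code step by step.

Initialize: mapping = {}
Initialize: arr = [5, 5, 3, 2, 2]
Entering loop: for elem in arr:

After execution: mapping = {5: 2, 3: 1, 2: 2}
{5: 2, 3: 1, 2: 2}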